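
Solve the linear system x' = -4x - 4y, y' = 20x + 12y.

x(t) = -K_1e^(4t)cos(4t) - K_2e^(4t)sin(4t), y(t) = -K_1e^(4t)sin(4t) + 2K_1e^(4t)cos(4t) + 2K_2e^(4t)sin(4t) + K_2e^(4t)cos(4t)

Coefficient matrix A = [[-4, -4], [20, 12]].
Characteristic polynomial det(A - λI) = λ^2 - 8λ + 32 = 0.
Eigenvalues λ = 4 ± 4i (complex conjugate pair).
For λ=4+4i: an eigenvector is (-1,2) - i(0,-1) = (-1, 2 + i).
A real fundamental pair from Re and Im of e^((4+4i)t)v: X_1 = e^(4t)(cos(4t)·(-1,2) + sin(4t)·(0,-1)), X_2 = e^(4t)(sin(4t)·(-1,2) - cos(4t)·(0,-1)).
General solution: K_1X_1 + K_2X_2.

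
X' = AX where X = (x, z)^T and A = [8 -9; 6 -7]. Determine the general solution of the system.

x(t) = 3C_1e^(2t) - C_2e^(-t), z(t) = 2C_1e^(2t) - C_2e^(-t)

Coefficient matrix A = [[8, -9], [6, -7]].
Characteristic polynomial det(A - λI) = λ^2 - λ - 2 = 0.
Eigenvalues λ = 2, -1.
For λ=2: (A-λI) row 1 is [6, -9], so an eigenvector is (3, 2).
For λ=-1: (A-λI) row 1 is [9, -9], so an eigenvector is (-1, -1).
General solution: C_1e^(2t)(3,2) + C_2e^(-t)(-1,-1).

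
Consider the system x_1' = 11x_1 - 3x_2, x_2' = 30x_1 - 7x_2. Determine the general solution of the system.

Coefficient matrix A = [[11, -3], [30, -7]].
Characteristic polynomial det(A - λI) = λ^2 - 4λ + 13 = 0.
Eigenvalues λ = 2 ± 3i (complex conjugate pair).
For λ=2+3i: an eigenvector is (0,1) - i(-1,-3) = (0 + i, 1 + 3i).
A real fundamental pair from Re and Im of e^((2+3i)t)v: X_1 = e^(2t)(cos(3t)·(0,1) + sin(3t)·(-1,-3)), X_2 = e^(2t)(sin(3t)·(0,1) - cos(3t)·(-1,-3)).
General solution: c_1X_1 + c_2X_2.

x_1(t) = -c_1e^(2t)sin(3t) + c_2e^(2t)cos(3t), x_2(t) = -3c_1e^(2t)sin(3t) + c_1e^(2t)cos(3t) + c_2e^(2t)sin(3t) + 3c_2e^(2t)cos(3t)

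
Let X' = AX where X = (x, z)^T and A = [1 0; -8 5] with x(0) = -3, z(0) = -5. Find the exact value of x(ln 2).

-6

A = [[1,0],[-8,5]]; eigenvalues λ = 5, 1.
Eigenvectors: (0,-1) for λ=5, (1,2) for λ=1.
From the initial condition, c_1 = -1, c_2 = -3.
x(ln 2) = (-1)(2^5)(0) + (-3)(2^1)(1) = -6.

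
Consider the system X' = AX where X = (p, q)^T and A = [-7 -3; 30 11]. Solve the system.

p(t) = c_1e^(2t)sin(3t) - c_2e^(2t)cos(3t), q(t) = -3c_1e^(2t)sin(3t) - c_1e^(2t)cos(3t) - c_2e^(2t)sin(3t) + 3c_2e^(2t)cos(3t)

Coefficient matrix A = [[-7, -3], [30, 11]].
Characteristic polynomial det(A - λI) = λ^2 - 4λ + 13 = 0.
Eigenvalues λ = 2 ± 3i (complex conjugate pair).
For λ=2+3i: an eigenvector is (0,-1) - i(1,-3) = (0 - i, -1 + 3i).
A real fundamental pair from Re and Im of e^((2+3i)t)v: X_1 = e^(2t)(cos(3t)·(0,-1) + sin(3t)·(1,-3)), X_2 = e^(2t)(sin(3t)·(0,-1) - cos(3t)·(1,-3)).
General solution: c_1X_1 + c_2X_2.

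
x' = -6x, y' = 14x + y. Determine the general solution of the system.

x(t) = -C_2e^(-6t), y(t) = C_1e^(t) + 2C_2e^(-6t)

Coefficient matrix A = [[-6, 0], [14, 1]].
Characteristic polynomial det(A - λI) = λ^2 + 5λ - 6 = 0.
Eigenvalues λ = 1, -6.
For λ=1: (A-λI) row 1 is [-7, 0], so an eigenvector is (0, 1).
For λ=-6: (A-λI) row 2 is [14, 7], so an eigenvector is (-1, 2).
General solution: C_1e^(t)(0,1) + C_2e^(-6t)(-1,2).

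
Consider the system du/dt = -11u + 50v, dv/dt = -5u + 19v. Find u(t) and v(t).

Coefficient matrix A = [[-11, 50], [-5, 19]].
Characteristic polynomial det(A - λI) = λ^2 - 8λ + 41 = 0.
Eigenvalues λ = 4 ± 5i (complex conjugate pair).
For λ=4+5i: an eigenvector is (-1,0) - i(3,1) = (-1 - 3i, 0 - i).
A real fundamental pair from Re and Im of e^((4+5i)t)v: X_1 = e^(4t)(cos(5t)·(-1,0) + sin(5t)·(3,1)), X_2 = e^(4t)(sin(5t)·(-1,0) - cos(5t)·(3,1)).
General solution: C_1X_1 + C_2X_2.

u(t) = 3C_1e^(4t)sin(5t) - C_1e^(4t)cos(5t) - C_2e^(4t)sin(5t) - 3C_2e^(4t)cos(5t), v(t) = C_1e^(4t)sin(5t) - C_2e^(4t)cos(5t)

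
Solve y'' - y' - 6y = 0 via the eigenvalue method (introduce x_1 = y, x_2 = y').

y(t) = K_1e^(-2t) + K_2e^(3t)

Let x_1 = y, x_2 = y'. Then x_1' = x_2 and x_2' = 6x_1 + x_2.
A = [[0,1],[6,1]]; det(A-λI) = λ^2 - λ - 6.
Eigenvalues λ = -2, 3 with eigenvectors (1,-2), (1,3).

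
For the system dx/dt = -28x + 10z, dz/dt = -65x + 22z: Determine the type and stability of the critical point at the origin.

stable spiral

A = [[-28,10],[-65,22]]; det(A-λI) = λ^2 + 6λ + 34.
λ = -3 ± 5i: negative real part.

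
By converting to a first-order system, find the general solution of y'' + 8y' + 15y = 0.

y(t) = c_1e^(-3t) + c_2e^(-5t)

Let x_1 = y, x_2 = y'. Then x_1' = x_2 and x_2' = -15x_1 - 8x_2.
A = [[0,1],[-15,-8]]; det(A-λI) = λ^2 + 8λ + 15.
Eigenvalues λ = -3, -5 with eigenvectors (1,-3), (1,-5).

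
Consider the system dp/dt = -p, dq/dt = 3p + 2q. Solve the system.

p(t) = -C_1e^(-t), q(t) = C_1e^(-t) - C_2e^(2t)

Coefficient matrix A = [[-1, 0], [3, 2]].
Characteristic polynomial det(A - λI) = λ^2 - λ - 2 = 0.
Eigenvalues λ = -1, 2.
For λ=-1: (A-λI) row 2 is [3, 3], so an eigenvector is (-1, 1).
For λ=2: (A-λI) row 1 is [-3, 0], so an eigenvector is (0, -1).
General solution: C_1e^(-t)(-1,1) + C_2e^(2t)(0,-1).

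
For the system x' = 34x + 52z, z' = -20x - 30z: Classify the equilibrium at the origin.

A = [[34,52],[-20,-30]]; det(A-λI) = λ^2 - 4λ + 20.
λ = 2 ± 4i: positive real part.

unstable spiral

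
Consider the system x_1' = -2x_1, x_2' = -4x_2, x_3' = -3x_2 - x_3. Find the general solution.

Coefficient matrix A = [[-2, 0, 0], [0, -4, 0], [0, -3, -1]].
det(A - λI) = 0 gives eigenvalues λ = -4, -2, -1.
For λ=-4: eigenvector (0,1,1).
For λ=-2: eigenvector (1,0,0).
For λ=-1: eigenvector (0,0,1).
General solution: K_1e^(-4t)(0,1,1) + K_2e^(-2t)(1,0,0) + K_3e^(-t)(0,0,1).

x_1(t) = K_2e^(-2t), x_2(t) = K_1e^(-4t), x_3(t) = K_1e^(-4t) + K_3e^(-t)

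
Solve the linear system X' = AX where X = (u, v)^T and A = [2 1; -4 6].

u(t) = -C_1e^(4t) - C_2te^(4t), v(t) = -2C_1e^(4t) - 2C_2te^(4t) - C_2e^(4t)

Coefficient matrix A = [[2, 1], [-4, 6]].
Characteristic polynomial det(A - λI) = λ^2 - 8λ + 16 = 0.
Single eigenvalue λ = 4 with algebraic multiplicity 2.
Eigenvector v = (-1,-2); generalized eigenvector w with (A-λI)w=v is (0,-1).
General solution: e^(4t)[C_1·v + C_2·(t·v + w)].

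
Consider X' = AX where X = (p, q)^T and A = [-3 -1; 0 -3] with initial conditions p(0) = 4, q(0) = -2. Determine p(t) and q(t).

Coefficient matrix A = [[-3, -1], [0, -3]].
Characteristic polynomial det(A - λI) = λ^2 + 6λ + 9 = 0.
Single eigenvalue λ = -3 with algebraic multiplicity 2.
Eigenvector v = (-1,0); generalized eigenvector w with (A-λI)w=v is (-2,1).
General solution: e^(-3t)[C_1·v + C_2·(t·v + w)].
Applying p(0)=4, q(0)=-2 gives C_1=0, C_2=-2.

p(t) = 2te^(-3t) + 4e^(-3t), q(t) = -2e^(-3t)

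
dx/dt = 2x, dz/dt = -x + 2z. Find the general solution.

x(t) = c_2e^(2t), z(t) = -c_1e^(2t) - c_2te^(2t) - 3c_2e^(2t)

Coefficient matrix A = [[2, 0], [-1, 2]].
Characteristic polynomial det(A - λI) = λ^2 - 4λ + 4 = 0.
Single eigenvalue λ = 2 with algebraic multiplicity 2.
Eigenvector v = (0,-1); generalized eigenvector w with (A-λI)w=v is (1,-3).
General solution: e^(2t)[c_1·v + c_2·(t·v + w)].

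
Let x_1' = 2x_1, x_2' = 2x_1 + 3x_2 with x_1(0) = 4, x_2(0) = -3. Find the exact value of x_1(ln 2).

16

A = [[2,0],[2,3]]; eigenvalues λ = 2, 3.
Eigenvectors: (1,-2) for λ=2, (0,1) for λ=3.
From the initial condition, c_1 = 4, c_2 = 5.
x_1(ln 2) = (4)(2^2)(1) + (5)(2^3)(0) = 16.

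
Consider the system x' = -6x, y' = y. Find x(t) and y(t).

x(t) = c_2e^(-6t), y(t) = -c_1e^(t)

Coefficient matrix A = [[-6, 0], [0, 1]].
Characteristic polynomial det(A - λI) = λ^2 + 5λ - 6 = 0.
Eigenvalues λ = 1, -6.
For λ=1: (A-λI) row 1 is [-7, 0], so an eigenvector is (0, -1).
For λ=-6: (A-λI) row 2 is [0, 7], so an eigenvector is (1, 0).
General solution: c_1e^(t)(0,-1) + c_2e^(-6t)(1,0).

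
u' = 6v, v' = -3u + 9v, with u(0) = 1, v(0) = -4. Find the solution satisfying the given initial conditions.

u(t) = -9e^(6t) + 10e^(3t), v(t) = -9e^(6t) + 5e^(3t)

Coefficient matrix A = [[0, 6], [-3, 9]].
Characteristic polynomial det(A - λI) = λ^2 - 9λ + 18 = 0.
Eigenvalues λ = 3, 6.
For λ=3: (A-λI) row 1 is [-3, 6], so an eigenvector is (2, 1).
For λ=6: (A-λI) row 1 is [-6, 6], so an eigenvector is (-1, -1).
General solution: C_1e^(3t)(2,1) + C_2e^(6t)(-1,-1).
Applying u(0)=1, v(0)=-4 gives C_1=5, C_2=9.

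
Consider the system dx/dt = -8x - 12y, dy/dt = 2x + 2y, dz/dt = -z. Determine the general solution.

Coefficient matrix A = [[-8, -12, 0], [2, 2, 0], [0, 0, -1]].
det(A - λI) = 0 gives eigenvalues λ = -4, -2, -1.
For λ=-4: eigenvector (3,-1,0).
For λ=-2: eigenvector (-2,1,0).
For λ=-1: eigenvector (0,0,1).
General solution: c_1e^(-4t)(3,-1,0) + c_2e^(-2t)(-2,1,0) + c_3e^(-t)(0,0,1).

x(t) = 3c_1e^(-4t) - 2c_2e^(-2t), y(t) = -c_1e^(-4t) + c_2e^(-2t), z(t) = c_3e^(-t)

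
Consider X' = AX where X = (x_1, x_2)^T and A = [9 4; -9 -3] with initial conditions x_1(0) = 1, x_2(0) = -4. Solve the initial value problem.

x_1(t) = -10te^(3t) + e^(3t), x_2(t) = 15te^(3t) - 4e^(3t)

Coefficient matrix A = [[9, 4], [-9, -3]].
Characteristic polynomial det(A - λI) = λ^2 - 6λ + 9 = 0.
Single eigenvalue λ = 3 with algebraic multiplicity 2.
Eigenvector v = (-2,3); generalized eigenvector w with (A-λI)w=v is (1,-2).
General solution: e^(3t)[K_1·v + K_2·(t·v + w)].
Applying x_1(0)=1, x_2(0)=-4 gives K_1=2, K_2=5.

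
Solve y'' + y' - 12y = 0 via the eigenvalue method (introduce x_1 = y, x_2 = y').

y(t) = K_1e^(3t) + K_2e^(-4t)

Let x_1 = y, x_2 = y'. Then x_1' = x_2 and x_2' = 12x_1 - x_2.
A = [[0,1],[12,-1]]; det(A-λI) = λ^2 + λ - 12.
Eigenvalues λ = 3, -4 with eigenvectors (1,3), (1,-4).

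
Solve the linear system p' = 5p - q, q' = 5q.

p(t) = C_1e^(5t) + C_2te^(5t) + 2C_2e^(5t), q(t) = -C_2e^(5t)

Coefficient matrix A = [[5, -1], [0, 5]].
Characteristic polynomial det(A - λI) = λ^2 - 10λ + 25 = 0.
Single eigenvalue λ = 5 with algebraic multiplicity 2.
Eigenvector v = (1,0); generalized eigenvector w with (A-λI)w=v is (2,-1).
General solution: e^(5t)[C_1·v + C_2·(t·v + w)].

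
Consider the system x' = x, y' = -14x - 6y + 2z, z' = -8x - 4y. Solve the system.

x(t) = c_3e^(t), y(t) = c_1e^(-4t) - c_2e^(-2t) - 2c_3e^(t), z(t) = c_1e^(-4t) - 2c_2e^(-2t)

Coefficient matrix A = [[1, 0, 0], [-14, -6, 2], [-8, -4, 0]].
det(A - λI) = 0 gives eigenvalues λ = -4, -2, 1.
For λ=-4: eigenvector (0,1,1).
For λ=-2: eigenvector (0,-1,-2).
For λ=1: eigenvector (1,-2,0).
General solution: c_1e^(-4t)(0,1,1) + c_2e^(-2t)(0,-1,-2) + c_3e^(t)(1,-2,0).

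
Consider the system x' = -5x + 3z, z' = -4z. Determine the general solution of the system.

Coefficient matrix A = [[-5, 3], [0, -4]].
Characteristic polynomial det(A - λI) = λ^2 + 9λ + 20 = 0.
Eigenvalues λ = -4, -5.
For λ=-4: (A-λI) row 1 is [-1, 3], so an eigenvector is (3, 1).
For λ=-5: (A-λI) row 1 is [0, 3], so an eigenvector is (-1, 0).
General solution: K_1e^(-4t)(3,1) + K_2e^(-5t)(-1,0).

x(t) = 3K_1e^(-4t) - K_2e^(-5t), z(t) = K_1e^(-4t)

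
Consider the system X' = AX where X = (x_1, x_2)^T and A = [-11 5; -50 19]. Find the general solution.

Coefficient matrix A = [[-11, 5], [-50, 19]].
Characteristic polynomial det(A - λI) = λ^2 - 8λ + 41 = 0.
Eigenvalues λ = 4 ± 5i (complex conjugate pair).
For λ=4+5i: an eigenvector is (0,-1) - i(-1,-3) = (0 + i, -1 + 3i).
A real fundamental pair from Re and Im of e^((4+5i)t)v: X_1 = e^(4t)(cos(5t)·(0,-1) + sin(5t)·(-1,-3)), X_2 = e^(4t)(sin(5t)·(0,-1) - cos(5t)·(-1,-3)).
General solution: c_1X_1 + c_2X_2.

x_1(t) = -c_1e^(4t)sin(5t) + c_2e^(4t)cos(5t), x_2(t) = -3c_1e^(4t)sin(5t) - c_1e^(4t)cos(5t) - c_2e^(4t)sin(5t) + 3c_2e^(4t)cos(5t)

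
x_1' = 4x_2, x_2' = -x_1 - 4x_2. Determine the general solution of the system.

x_1(t) = -2K_1e^(-2t) - 2K_2te^(-2t) + K_2e^(-2t), x_2(t) = K_1e^(-2t) + K_2te^(-2t) - K_2e^(-2t)

Coefficient matrix A = [[0, 4], [-1, -4]].
Characteristic polynomial det(A - λI) = λ^2 + 4λ + 4 = 0.
Single eigenvalue λ = -2 with algebraic multiplicity 2.
Eigenvector v = (-2,1); generalized eigenvector w with (A-λI)w=v is (1,-1).
General solution: e^(-2t)[K_1·v + K_2·(t·v + w)].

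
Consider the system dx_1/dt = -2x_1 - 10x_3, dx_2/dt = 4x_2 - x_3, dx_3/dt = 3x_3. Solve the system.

Coefficient matrix A = [[-2, 0, -10], [0, 4, -1], [0, 0, 3]].
det(A - λI) = 0 gives eigenvalues λ = 4, -2, 3.
For λ=4: eigenvector (0,1,0).
For λ=-2: eigenvector (1,0,0).
For λ=3: eigenvector (-2,1,1).
General solution: K_1e^(4t)(0,1,0) + K_2e^(-2t)(1,0,0) + K_3e^(3t)(-2,1,1).

x_1(t) = K_2e^(-2t) - 2K_3e^(3t), x_2(t) = K_1e^(4t) + K_3e^(3t), x_3(t) = K_3e^(3t)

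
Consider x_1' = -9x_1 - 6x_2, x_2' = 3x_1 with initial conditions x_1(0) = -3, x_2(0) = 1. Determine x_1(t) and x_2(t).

x_1(t) = e^(-3t) - 4e^(-6t), x_2(t) = -e^(-3t) + 2e^(-6t)

Coefficient matrix A = [[-9, -6], [3, 0]].
Characteristic polynomial det(A - λI) = λ^2 + 9λ + 18 = 0.
Eigenvalues λ = -6, -3.
For λ=-6: (A-λI) row 1 is [-3, -6], so an eigenvector is (-2, 1).
For λ=-3: (A-λI) row 1 is [-6, -6], so an eigenvector is (1, -1).
General solution: K_1e^(-6t)(-2,1) + K_2e^(-3t)(1,-1).
Applying x_1(0)=-3, x_2(0)=1 gives K_1=2, K_2=1.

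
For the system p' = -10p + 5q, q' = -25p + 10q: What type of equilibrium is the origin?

center

A = [[-10,5],[-25,10]]; det(A-λI) = λ^2 + 25.
λ = 0 ± 5i: zero real part.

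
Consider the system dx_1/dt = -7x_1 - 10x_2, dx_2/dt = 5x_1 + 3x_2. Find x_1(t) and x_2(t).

x_1(t) = C_1e^(-2t)sin(5t) + C_1e^(-2t)cos(5t) + C_2e^(-2t)sin(5t) - C_2e^(-2t)cos(5t), x_2(t) = -C_1e^(-2t)cos(5t) - C_2e^(-2t)sin(5t)

Coefficient matrix A = [[-7, -10], [5, 3]].
Characteristic polynomial det(A - λI) = λ^2 + 4λ + 29 = 0.
Eigenvalues λ = -2 ± 5i (complex conjugate pair).
For λ=-2+5i: an eigenvector is (1,-1) - i(1,0) = (1 - i, -1).
A real fundamental pair from Re and Im of e^((-2+5i)t)v: X_1 = e^(-2t)(cos(5t)·(1,-1) + sin(5t)·(1,0)), X_2 = e^(-2t)(sin(5t)·(1,-1) - cos(5t)·(1,0)).
General solution: C_1X_1 + C_2X_2.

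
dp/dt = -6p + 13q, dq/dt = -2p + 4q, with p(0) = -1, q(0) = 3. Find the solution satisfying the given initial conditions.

p(t) = 44e^(-t)sin(t) - e^(-t)cos(t), q(t) = 17e^(-t)sin(t) + 3e^(-t)cos(t)

Coefficient matrix A = [[-6, 13], [-2, 4]].
Characteristic polynomial det(A - λI) = λ^2 + 2λ + 2 = 0.
Eigenvalues λ = -1 ± i (complex conjugate pair).
For λ=-1+i: an eigenvector is (3,1) - i(-2,-1) = (3 + 2i, 1 + i).
A real fundamental pair from Re and Im of e^((-1+i)t)v: X_1 = e^(-t)(cos(t)·(3,1) + sin(t)·(-2,-1)), X_2 = e^(-t)(sin(t)·(3,1) - cos(t)·(-2,-1)).
General solution: c_1X_1 + c_2X_2.
Applying p(0)=-1, q(0)=3 gives c_1=-7, c_2=10.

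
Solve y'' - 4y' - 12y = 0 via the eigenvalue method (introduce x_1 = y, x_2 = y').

Let x_1 = y, x_2 = y'. Then x_1' = x_2 and x_2' = 12x_1 + 4x_2.
A = [[0,1],[12,4]]; det(A-λI) = λ^2 - 4λ - 12.
Eigenvalues λ = 6, -2 with eigenvectors (1,6), (1,-2).

y(t) = c_1e^(6t) + c_2e^(-2t)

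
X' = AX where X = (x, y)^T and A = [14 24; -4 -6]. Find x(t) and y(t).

Coefficient matrix A = [[14, 24], [-4, -6]].
Characteristic polynomial det(A - λI) = λ^2 - 8λ + 12 = 0.
Eigenvalues λ = 6, 2.
For λ=6: (A-λI) row 1 is [8, 24], so an eigenvector is (3, -1).
For λ=2: (A-λI) row 1 is [12, 24], so an eigenvector is (-2, 1).
General solution: c_1e^(6t)(3,-1) + c_2e^(2t)(-2,1).

x(t) = 3c_1e^(6t) - 2c_2e^(2t), y(t) = -c_1e^(6t) + c_2e^(2t)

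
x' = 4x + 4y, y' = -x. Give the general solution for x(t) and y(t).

x(t) = 2K_1e^(2t) + 2K_2te^(2t) + K_2e^(2t), y(t) = -K_1e^(2t) - K_2te^(2t)

Coefficient matrix A = [[4, 4], [-1, 0]].
Characteristic polynomial det(A - λI) = λ^2 - 4λ + 4 = 0.
Single eigenvalue λ = 2 with algebraic multiplicity 2.
Eigenvector v = (2,-1); generalized eigenvector w with (A-λI)w=v is (1,0).
General solution: e^(2t)[K_1·v + K_2·(t·v + w)].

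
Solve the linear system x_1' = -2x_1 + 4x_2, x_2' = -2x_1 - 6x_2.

Coefficient matrix A = [[-2, 4], [-2, -6]].
Characteristic polynomial det(A - λI) = λ^2 + 8λ + 20 = 0.
Eigenvalues λ = -4 ± 2i (complex conjugate pair).
For λ=-4+2i: an eigenvector is (1,0) - i(1,-1) = (1 - i, 0 + i).
A real fundamental pair from Re and Im of e^((-4+2i)t)v: X_1 = e^(-4t)(cos(2t)·(1,0) + sin(2t)·(1,-1)), X_2 = e^(-4t)(sin(2t)·(1,0) - cos(2t)·(1,-1)).
General solution: c_1X_1 + c_2X_2.

x_1(t) = c_1e^(-4t)sin(2t) + c_1e^(-4t)cos(2t) + c_2e^(-4t)sin(2t) - c_2e^(-4t)cos(2t), x_2(t) = -c_1e^(-4t)sin(2t) + c_2e^(-4t)cos(2t)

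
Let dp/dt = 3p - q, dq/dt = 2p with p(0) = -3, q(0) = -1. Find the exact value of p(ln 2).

-16

A = [[3,-1],[2,0]]; eigenvalues λ = 1, 2.
Eigenvectors: (1,2) for λ=1, (-1,-1) for λ=2.
From the initial condition, c_1 = 2, c_2 = 5.
p(ln 2) = (2)(2^1)(1) + (5)(2^2)(-1) = -16.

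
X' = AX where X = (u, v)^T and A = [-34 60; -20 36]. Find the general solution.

u(t) = -2C_1e^(-4t) - 3C_2e^(6t), v(t) = -C_1e^(-4t) - 2C_2e^(6t)

Coefficient matrix A = [[-34, 60], [-20, 36]].
Characteristic polynomial det(A - λI) = λ^2 - 2λ - 24 = 0.
Eigenvalues λ = -4, 6.
For λ=-4: (A-λI) row 1 is [-30, 60], so an eigenvector is (-2, -1).
For λ=6: (A-λI) row 1 is [-40, 60], so an eigenvector is (-3, -2).
General solution: C_1e^(-4t)(-2,-1) + C_2e^(6t)(-3,-2).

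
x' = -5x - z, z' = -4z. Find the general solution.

Coefficient matrix A = [[-5, -1], [0, -4]].
Characteristic polynomial det(A - λI) = λ^2 + 9λ + 20 = 0.
Eigenvalues λ = -5, -4.
For λ=-5: (A-λI) row 1 is [0, -1], so an eigenvector is (1, 0).
For λ=-4: (A-λI) row 1 is [-1, -1], so an eigenvector is (-1, 1).
General solution: K_1e^(-5t)(1,0) + K_2e^(-4t)(-1,1).

x(t) = K_1e^(-5t) - K_2e^(-4t), z(t) = K_2e^(-4t)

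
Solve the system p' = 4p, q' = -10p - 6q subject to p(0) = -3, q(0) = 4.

Coefficient matrix A = [[4, 0], [-10, -6]].
Characteristic polynomial det(A - λI) = λ^2 + 2λ - 24 = 0.
Eigenvalues λ = -6, 4.
For λ=-6: (A-λI) row 1 is [10, 0], so an eigenvector is (0, 1).
For λ=4: (A-λI) row 2 is [-10, -10], so an eigenvector is (-1, 1).
General solution: K_1e^(-6t)(0,1) + K_2e^(4t)(-1,1).
Applying p(0)=-3, q(0)=4 gives K_1=1, K_2=3.

p(t) = -3e^(4t), q(t) = 3e^(4t) + e^(-6t)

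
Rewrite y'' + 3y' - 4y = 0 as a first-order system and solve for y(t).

y(t) = C_1e^(-4t) + C_2e^(t)

Let x_1 = y, x_2 = y'. Then x_1' = x_2 and x_2' = 4x_1 - 3x_2.
A = [[0,1],[4,-3]]; det(A-λI) = λ^2 + 3λ - 4.
Eigenvalues λ = -4, 1 with eigenvectors (1,-4), (1,1).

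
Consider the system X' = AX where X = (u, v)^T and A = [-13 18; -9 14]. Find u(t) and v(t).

u(t) = c_1e^(5t) - 2c_2e^(-4t), v(t) = c_1e^(5t) - c_2e^(-4t)

Coefficient matrix A = [[-13, 18], [-9, 14]].
Characteristic polynomial det(A - λI) = λ^2 - λ - 20 = 0.
Eigenvalues λ = 5, -4.
For λ=5: (A-λI) row 1 is [-18, 18], so an eigenvector is (1, 1).
For λ=-4: (A-λI) row 1 is [-9, 18], so an eigenvector is (-2, -1).
General solution: c_1e^(5t)(1,1) + c_2e^(-4t)(-2,-1).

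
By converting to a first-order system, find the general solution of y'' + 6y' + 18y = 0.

y(t) = c_1e^(-3t)cos(3t) + c_2e^(-3t)sin(3t)

Let x_1 = y, x_2 = y'. Then x_1' = x_2 and x_2' = -18x_1 - 6x_2.
A = [[0,1],[-18,-6]]; det(A-λI) = λ^2 + 6λ + 18.
Eigenvalues λ = -3 ± 3i.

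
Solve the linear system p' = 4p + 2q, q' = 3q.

p(t) = -2C_1e^(3t) - C_2e^(4t), q(t) = C_1e^(3t)

Coefficient matrix A = [[4, 2], [0, 3]].
Characteristic polynomial det(A - λI) = λ^2 - 7λ + 12 = 0.
Eigenvalues λ = 3, 4.
For λ=3: (A-λI) row 1 is [1, 2], so an eigenvector is (-2, 1).
For λ=4: (A-λI) row 1 is [0, 2], so an eigenvector is (-1, 0).
General solution: C_1e^(3t)(-2,1) + C_2e^(4t)(-1,0).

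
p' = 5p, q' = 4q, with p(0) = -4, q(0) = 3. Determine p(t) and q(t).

p(t) = -4e^(5t), q(t) = 3e^(4t)

Coefficient matrix A = [[5, 0], [0, 4]].
Characteristic polynomial det(A - λI) = λ^2 - 9λ + 20 = 0.
Eigenvalues λ = 4, 5.
For λ=4: (A-λI) row 1 is [1, 0], so an eigenvector is (0, 1).
For λ=5: (A-λI) row 2 is [0, -1], so an eigenvector is (-1, 0).
General solution: K_1e^(4t)(0,1) + K_2e^(5t)(-1,0).
Applying p(0)=-4, q(0)=3 gives K_1=3, K_2=4.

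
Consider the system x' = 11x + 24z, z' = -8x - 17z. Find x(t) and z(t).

x(t) = 3c_1e^(-5t) - 2c_2e^(-t), z(t) = -2c_1e^(-5t) + c_2e^(-t)

Coefficient matrix A = [[11, 24], [-8, -17]].
Characteristic polynomial det(A - λI) = λ^2 + 6λ + 5 = 0.
Eigenvalues λ = -5, -1.
For λ=-5: (A-λI) row 1 is [16, 24], so an eigenvector is (3, -2).
For λ=-1: (A-λI) row 1 is [12, 24], so an eigenvector is (-2, 1).
General solution: c_1e^(-5t)(3,-2) + c_2e^(-t)(-2,1).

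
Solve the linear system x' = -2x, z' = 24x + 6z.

Coefficient matrix A = [[-2, 0], [24, 6]].
Characteristic polynomial det(A - λI) = λ^2 - 4λ - 12 = 0.
Eigenvalues λ = 6, -2.
For λ=6: (A-λI) row 1 is [-8, 0], so an eigenvector is (0, 1).
For λ=-2: (A-λI) row 2 is [24, 8], so an eigenvector is (-1, 3).
General solution: K_1e^(6t)(0,1) + K_2e^(-2t)(-1,3).

x(t) = -K_2e^(-2t), z(t) = K_1e^(6t) + 3K_2e^(-2t)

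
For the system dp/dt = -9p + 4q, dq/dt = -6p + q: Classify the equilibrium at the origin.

A = [[-9,4],[-6,1]]; det(A-λI) = λ^2 + 8λ + 15.
λ = -3, -5: both negative.

stable node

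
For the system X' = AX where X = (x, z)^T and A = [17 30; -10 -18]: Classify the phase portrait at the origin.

saddle

A = [[17,30],[-10,-18]]; det(A-λI) = λ^2 + λ - 6.
λ = 2, -3: opposite signs.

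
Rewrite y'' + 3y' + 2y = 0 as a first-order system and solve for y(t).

y(t) = K_1e^(-2t) + K_2e^(-t)

Let x_1 = y, x_2 = y'. Then x_1' = x_2 and x_2' = -2x_1 - 3x_2.
A = [[0,1],[-2,-3]]; det(A-λI) = λ^2 + 3λ + 2.
Eigenvalues λ = -2, -1 with eigenvectors (1,-2), (1,-1).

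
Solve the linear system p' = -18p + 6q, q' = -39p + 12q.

p(t) = C_1e^(-3t)sin(3t) + C_1e^(-3t)cos(3t) + C_2e^(-3t)sin(3t) - C_2e^(-3t)cos(3t), q(t) = 2C_1e^(-3t)sin(3t) + 3C_1e^(-3t)cos(3t) + 3C_2e^(-3t)sin(3t) - 2C_2e^(-3t)cos(3t)

Coefficient matrix A = [[-18, 6], [-39, 12]].
Characteristic polynomial det(A - λI) = λ^2 + 6λ + 18 = 0.
Eigenvalues λ = -3 ± 3i (complex conjugate pair).
For λ=-3+3i: an eigenvector is (1,3) - i(1,2) = (1 - i, 3 - 2i).
A real fundamental pair from Re and Im of e^((-3+3i)t)v: X_1 = e^(-3t)(cos(3t)·(1,3) + sin(3t)·(1,2)), X_2 = e^(-3t)(sin(3t)·(1,3) - cos(3t)·(1,2)).
General solution: C_1X_1 + C_2X_2.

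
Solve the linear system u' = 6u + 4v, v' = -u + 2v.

u(t) = 2K_1e^(4t) + 2K_2te^(4t) - K_2e^(4t), v(t) = -K_1e^(4t) - K_2te^(4t) + K_2e^(4t)

Coefficient matrix A = [[6, 4], [-1, 2]].
Characteristic polynomial det(A - λI) = λ^2 - 8λ + 16 = 0.
Single eigenvalue λ = 4 with algebraic multiplicity 2.
Eigenvector v = (2,-1); generalized eigenvector w with (A-λI)w=v is (-1,1).
General solution: e^(4t)[K_1·v + K_2·(t·v + w)].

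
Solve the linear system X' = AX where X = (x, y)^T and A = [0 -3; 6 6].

Coefficient matrix A = [[0, -3], [6, 6]].
Characteristic polynomial det(A - λI) = λ^2 - 6λ + 18 = 0.
Eigenvalues λ = 3 ± 3i (complex conjugate pair).
For λ=3+3i: an eigenvector is (-1,1) - i(0,-1) = (-1, 1 + i).
A real fundamental pair from Re and Im of e^((3+3i)t)v: X_1 = e^(3t)(cos(3t)·(-1,1) + sin(3t)·(0,-1)), X_2 = e^(3t)(sin(3t)·(-1,1) - cos(3t)·(0,-1)).
General solution: c_1X_1 + c_2X_2.

x(t) = -c_1e^(3t)cos(3t) - c_2e^(3t)sin(3t), y(t) = -c_1e^(3t)sin(3t) + c_1e^(3t)cos(3t) + c_2e^(3t)sin(3t) + c_2e^(3t)cos(3t)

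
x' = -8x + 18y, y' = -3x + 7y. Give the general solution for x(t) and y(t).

Coefficient matrix A = [[-8, 18], [-3, 7]].
Characteristic polynomial det(A - λI) = λ^2 + λ - 2 = 0.
Eigenvalues λ = -2, 1.
For λ=-2: (A-λI) row 1 is [-6, 18], so an eigenvector is (-3, -1).
For λ=1: (A-λI) row 1 is [-9, 18], so an eigenvector is (-2, -1).
General solution: C_1e^(-2t)(-3,-1) + C_2e^(t)(-2,-1).

x(t) = -3C_1e^(-2t) - 2C_2e^(t), y(t) = -C_1e^(-2t) - C_2e^(t)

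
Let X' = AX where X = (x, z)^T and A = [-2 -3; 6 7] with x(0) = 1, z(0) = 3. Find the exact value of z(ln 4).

A = [[-2,-3],[6,7]]; eigenvalues λ = 1, 4.
Eigenvectors: (-1,1) for λ=1, (-1,2) for λ=4.
From the initial condition, c_1 = -5, c_2 = 4.
z(ln 4) = (-5)(4^1)(1) + (4)(4^4)(2) = 2028.

2028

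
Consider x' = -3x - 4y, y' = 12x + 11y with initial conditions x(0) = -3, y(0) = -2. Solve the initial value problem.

Coefficient matrix A = [[-3, -4], [12, 11]].
Characteristic polynomial det(A - λI) = λ^2 - 8λ + 15 = 0.
Eigenvalues λ = 3, 5.
For λ=3: (A-λI) row 1 is [-6, -4], so an eigenvector is (2, -3).
For λ=5: (A-λI) row 1 is [-8, -4], so an eigenvector is (-1, 2).
General solution: C_1e^(3t)(2,-3) + C_2e^(5t)(-1,2).
Applying x(0)=-3, y(0)=-2 gives C_1=-8, C_2=-13.

x(t) = 13e^(5t) - 16e^(3t), y(t) = -26e^(5t) + 24e^(3t)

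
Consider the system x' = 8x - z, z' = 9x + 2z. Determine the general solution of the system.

Coefficient matrix A = [[8, -1], [9, 2]].
Characteristic polynomial det(A - λI) = λ^2 - 10λ + 25 = 0.
Single eigenvalue λ = 5 with algebraic multiplicity 2.
Eigenvector v = (-1,-3); generalized eigenvector w with (A-λI)w=v is (-1,-2).
General solution: e^(5t)[K_1·v + K_2·(t·v + w)].

x(t) = -K_1e^(5t) - K_2te^(5t) - K_2e^(5t), z(t) = -3K_1e^(5t) - 3K_2te^(5t) - 2K_2e^(5t)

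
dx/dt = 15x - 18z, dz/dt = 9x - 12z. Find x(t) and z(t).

Coefficient matrix A = [[15, -18], [9, -12]].
Characteristic polynomial det(A - λI) = λ^2 - 3λ - 18 = 0.
Eigenvalues λ = -3, 6.
For λ=-3: (A-λI) row 1 is [18, -18], so an eigenvector is (1, 1).
For λ=6: (A-λI) row 1 is [9, -18], so an eigenvector is (-2, -1).
General solution: K_1e^(-3t)(1,1) + K_2e^(6t)(-2,-1).

x(t) = K_1e^(-3t) - 2K_2e^(6t), z(t) = K_1e^(-3t) - K_2e^(6t)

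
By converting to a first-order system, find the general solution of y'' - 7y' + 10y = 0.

y(t) = c_1e^(2t) + c_2e^(5t)

Let x_1 = y, x_2 = y'. Then x_1' = x_2 and x_2' = -10x_1 + 7x_2.
A = [[0,1],[-10,7]]; det(A-λI) = λ^2 - 7λ + 10.
Eigenvalues λ = 2, 5 with eigenvectors (1,2), (1,5).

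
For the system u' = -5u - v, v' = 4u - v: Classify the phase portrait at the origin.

A = [[-5,-1],[4,-1]]; det(A-λI) = λ^2 + 6λ + 9.
repeated λ = -3 with a single eigenvector.

stable improper node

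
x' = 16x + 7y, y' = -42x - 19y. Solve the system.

x(t) = -c_1e^(2t) + c_2e^(-5t), y(t) = 2c_1e^(2t) - 3c_2e^(-5t)

Coefficient matrix A = [[16, 7], [-42, -19]].
Characteristic polynomial det(A - λI) = λ^2 + 3λ - 10 = 0.
Eigenvalues λ = 2, -5.
For λ=2: (A-λI) row 1 is [14, 7], so an eigenvector is (-1, 2).
For λ=-5: (A-λI) row 1 is [21, 7], so an eigenvector is (1, -3).
General solution: c_1e^(2t)(-1,2) + c_2e^(-5t)(1,-3).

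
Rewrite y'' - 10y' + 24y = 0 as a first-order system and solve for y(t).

Let x_1 = y, x_2 = y'. Then x_1' = x_2 and x_2' = -24x_1 + 10x_2.
A = [[0,1],[-24,10]]; det(A-λI) = λ^2 - 10λ + 24.
Eigenvalues λ = 6, 4 with eigenvectors (1,6), (1,4).

y(t) = c_1e^(6t) + c_2e^(4t)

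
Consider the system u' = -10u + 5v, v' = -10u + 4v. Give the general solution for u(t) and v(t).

Coefficient matrix A = [[-10, 5], [-10, 4]].
Characteristic polynomial det(A - λI) = λ^2 + 6λ + 10 = 0.
Eigenvalues λ = -3 ± i (complex conjugate pair).
For λ=-3+i: an eigenvector is (1,1) - i(-2,-3) = (1 + 2i, 1 + 3i).
A real fundamental pair from Re and Im of e^((-3+i)t)v: X_1 = e^(-3t)(cos(t)·(1,1) + sin(t)·(-2,-3)), X_2 = e^(-3t)(sin(t)·(1,1) - cos(t)·(-2,-3)).
General solution: c_1X_1 + c_2X_2.

u(t) = -2c_1e^(-3t)sin(t) + c_1e^(-3t)cos(t) + c_2e^(-3t)sin(t) + 2c_2e^(-3t)cos(t), v(t) = -3c_1e^(-3t)sin(t) + c_1e^(-3t)cos(t) + c_2e^(-3t)sin(t) + 3c_2e^(-3t)cos(t)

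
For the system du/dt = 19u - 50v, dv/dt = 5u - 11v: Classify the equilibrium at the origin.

A = [[19,-50],[5,-11]]; det(A-λI) = λ^2 - 8λ + 41.
λ = 4 ± 5i: positive real part.

unstable spiral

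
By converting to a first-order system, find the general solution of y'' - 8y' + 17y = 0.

y(t) = C_1e^(4t)cos(t) + C_2e^(4t)sin(t)

Let x_1 = y, x_2 = y'. Then x_1' = x_2 and x_2' = -17x_1 + 8x_2.
A = [[0,1],[-17,8]]; det(A-λI) = λ^2 - 8λ + 17.
Eigenvalues λ = 4 ± i.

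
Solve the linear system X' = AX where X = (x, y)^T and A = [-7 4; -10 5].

Coefficient matrix A = [[-7, 4], [-10, 5]].
Characteristic polynomial det(A - λI) = λ^2 + 2λ + 5 = 0.
Eigenvalues λ = -1 ± 2i (complex conjugate pair).
For λ=-1+2i: an eigenvector is (-1,-2) - i(-1,-1) = (-1 + i, -2 + i).
A real fundamental pair from Re and Im of e^((-1+2i)t)v: X_1 = e^(-t)(cos(2t)·(-1,-2) + sin(2t)·(-1,-1)), X_2 = e^(-t)(sin(2t)·(-1,-2) - cos(2t)·(-1,-1)).
General solution: C_1X_1 + C_2X_2.

x(t) = -C_1e^(-t)sin(2t) - C_1e^(-t)cos(2t) - C_2e^(-t)sin(2t) + C_2e^(-t)cos(2t), y(t) = -C_1e^(-t)sin(2t) - 2C_1e^(-t)cos(2t) - 2C_2e^(-t)sin(2t) + C_2e^(-t)cos(2t)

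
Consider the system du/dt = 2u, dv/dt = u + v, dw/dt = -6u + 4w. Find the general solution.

Coefficient matrix A = [[2, 0, 0], [1, 1, 0], [-6, 0, 4]].
det(A - λI) = 0 gives eigenvalues λ = 2, 1, 4.
For λ=2: eigenvector (1,1,3).
For λ=1: eigenvector (0,1,0).
For λ=4: eigenvector (0,0,1).
General solution: K_1e^(2t)(1,1,3) + K_2e^(t)(0,1,0) + K_3e^(4t)(0,0,1).

u(t) = K_1e^(2t), v(t) = K_1e^(2t) + K_2e^(t), w(t) = 3K_1e^(2t) + K_3e^(4t)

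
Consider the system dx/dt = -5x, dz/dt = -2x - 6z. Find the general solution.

x(t) = -K_2e^(-5t), z(t) = K_1e^(-6t) + 2K_2e^(-5t)

Coefficient matrix A = [[-5, 0], [-2, -6]].
Characteristic polynomial det(A - λI) = λ^2 + 11λ + 30 = 0.
Eigenvalues λ = -6, -5.
For λ=-6: (A-λI) row 1 is [1, 0], so an eigenvector is (0, 1).
For λ=-5: (A-λI) row 2 is [-2, -1], so an eigenvector is (-1, 2).
General solution: K_1e^(-6t)(0,1) + K_2e^(-5t)(-1,2).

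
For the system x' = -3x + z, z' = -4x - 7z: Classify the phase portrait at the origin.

A = [[-3,1],[-4,-7]]; det(A-λI) = λ^2 + 10λ + 25.
repeated λ = -5 with a single eigenvector.

stable improper node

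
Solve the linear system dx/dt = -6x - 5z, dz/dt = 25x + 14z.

x(t) = -C_1e^(4t)sin(5t) + C_2e^(4t)cos(5t), z(t) = 2C_1e^(4t)sin(5t) + C_1e^(4t)cos(5t) + C_2e^(4t)sin(5t) - 2C_2e^(4t)cos(5t)

Coefficient matrix A = [[-6, -5], [25, 14]].
Characteristic polynomial det(A - λI) = λ^2 - 8λ + 41 = 0.
Eigenvalues λ = 4 ± 5i (complex conjugate pair).
For λ=4+5i: an eigenvector is (0,1) - i(-1,2) = (0 + i, 1 - 2i).
A real fundamental pair from Re and Im of e^((4+5i)t)v: X_1 = e^(4t)(cos(5t)·(0,1) + sin(5t)·(-1,2)), X_2 = e^(4t)(sin(5t)·(0,1) - cos(5t)·(-1,2)).
General solution: C_1X_1 + C_2X_2.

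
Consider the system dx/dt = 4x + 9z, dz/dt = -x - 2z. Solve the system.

Coefficient matrix A = [[4, 9], [-1, -2]].
Characteristic polynomial det(A - λI) = λ^2 - 2λ + 1 = 0.
Single eigenvalue λ = 1 with algebraic multiplicity 2.
Eigenvector v = (-3,1); generalized eigenvector w with (A-λI)w=v is (2,-1).
General solution: e^(t)[K_1·v + K_2·(t·v + w)].

x(t) = -3K_1e^(t) - 3K_2te^(t) + 2K_2e^(t), z(t) = K_1e^(t) + K_2te^(t) - K_2e^(t)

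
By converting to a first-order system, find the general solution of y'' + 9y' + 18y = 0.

y(t) = c_1e^(-3t) + c_2e^(-6t)

Let x_1 = y, x_2 = y'. Then x_1' = x_2 and x_2' = -18x_1 - 9x_2.
A = [[0,1],[-18,-9]]; det(A-λI) = λ^2 + 9λ + 18.
Eigenvalues λ = -3, -6 with eigenvectors (1,-3), (1,-6).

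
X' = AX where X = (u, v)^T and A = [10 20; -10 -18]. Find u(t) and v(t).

Coefficient matrix A = [[10, 20], [-10, -18]].
Characteristic polynomial det(A - λI) = λ^2 + 8λ + 20 = 0.
Eigenvalues λ = -4 ± 2i (complex conjugate pair).
For λ=-4+2i: an eigenvector is (1,-1) - i(-3,2) = (1 + 3i, -1 - 2i).
A real fundamental pair from Re and Im of e^((-4+2i)t)v: X_1 = e^(-4t)(cos(2t)·(1,-1) + sin(2t)·(-3,2)), X_2 = e^(-4t)(sin(2t)·(1,-1) - cos(2t)·(-3,2)).
General solution: C_1X_1 + C_2X_2.

u(t) = -3C_1e^(-4t)sin(2t) + C_1e^(-4t)cos(2t) + C_2e^(-4t)sin(2t) + 3C_2e^(-4t)cos(2t), v(t) = 2C_1e^(-4t)sin(2t) - C_1e^(-4t)cos(2t) - C_2e^(-4t)sin(2t) - 2C_2e^(-4t)cos(2t)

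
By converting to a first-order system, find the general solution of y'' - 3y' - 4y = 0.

y(t) = C_1e^(-t) + C_2e^(4t)

Let x_1 = y, x_2 = y'. Then x_1' = x_2 and x_2' = 4x_1 + 3x_2.
A = [[0,1],[4,3]]; det(A-λI) = λ^2 - 3λ - 4.
Eigenvalues λ = -1, 4 with eigenvectors (1,-1), (1,4).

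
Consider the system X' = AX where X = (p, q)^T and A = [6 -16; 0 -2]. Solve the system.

Coefficient matrix A = [[6, -16], [0, -2]].
Characteristic polynomial det(A - λI) = λ^2 - 4λ - 12 = 0.
Eigenvalues λ = -2, 6.
For λ=-2: (A-λI) row 1 is [8, -16], so an eigenvector is (2, 1).
For λ=6: (A-λI) row 1 is [0, -16], so an eigenvector is (-1, 0).
General solution: c_1e^(-2t)(2,1) + c_2e^(6t)(-1,0).

p(t) = 2c_1e^(-2t) - c_2e^(6t), q(t) = c_1e^(-2t)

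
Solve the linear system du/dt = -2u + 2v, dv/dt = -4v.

Coefficient matrix A = [[-2, 2], [0, -4]].
Characteristic polynomial det(A - λI) = λ^2 + 6λ + 8 = 0.
Eigenvalues λ = -4, -2.
For λ=-4: (A-λI) row 1 is [2, 2], so an eigenvector is (1, -1).
For λ=-2: (A-λI) row 1 is [0, 2], so an eigenvector is (1, 0).
General solution: K_1e^(-4t)(1,-1) + K_2e^(-2t)(1,0).

u(t) = K_1e^(-4t) + K_2e^(-2t), v(t) = -K_1e^(-4t)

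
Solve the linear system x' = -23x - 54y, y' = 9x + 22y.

x(t) = 3K_1e^(-5t) + 2K_2e^(4t), y(t) = -K_1e^(-5t) - K_2e^(4t)

Coefficient matrix A = [[-23, -54], [9, 22]].
Characteristic polynomial det(A - λI) = λ^2 + λ - 20 = 0.
Eigenvalues λ = -5, 4.
For λ=-5: (A-λI) row 1 is [-18, -54], so an eigenvector is (3, -1).
For λ=4: (A-λI) row 1 is [-27, -54], so an eigenvector is (2, -1).
General solution: K_1e^(-5t)(3,-1) + K_2e^(4t)(2,-1).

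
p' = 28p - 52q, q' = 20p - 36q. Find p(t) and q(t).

p(t) = -2c_1e^(-4t)sin(4t) + 3c_1e^(-4t)cos(4t) + 3c_2e^(-4t)sin(4t) + 2c_2e^(-4t)cos(4t), q(t) = -c_1e^(-4t)sin(4t) + 2c_1e^(-4t)cos(4t) + 2c_2e^(-4t)sin(4t) + c_2e^(-4t)cos(4t)

Coefficient matrix A = [[28, -52], [20, -36]].
Characteristic polynomial det(A - λI) = λ^2 + 8λ + 32 = 0.
Eigenvalues λ = -4 ± 4i (complex conjugate pair).
For λ=-4+4i: an eigenvector is (3,2) - i(-2,-1) = (3 + 2i, 2 + i).
A real fundamental pair from Re and Im of e^((-4+4i)t)v: X_1 = e^(-4t)(cos(4t)·(3,2) + sin(4t)·(-2,-1)), X_2 = e^(-4t)(sin(4t)·(3,2) - cos(4t)·(-2,-1)).
General solution: c_1X_1 + c_2X_2.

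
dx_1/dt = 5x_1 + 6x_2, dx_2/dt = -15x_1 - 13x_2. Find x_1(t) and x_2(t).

x_1(t) = -K_1e^(-4t)sin(3t) + K_1e^(-4t)cos(3t) + K_2e^(-4t)sin(3t) + K_2e^(-4t)cos(3t), x_2(t) = K_1e^(-4t)sin(3t) - 2K_1e^(-4t)cos(3t) - 2K_2e^(-4t)sin(3t) - K_2e^(-4t)cos(3t)

Coefficient matrix A = [[5, 6], [-15, -13]].
Characteristic polynomial det(A - λI) = λ^2 + 8λ + 25 = 0.
Eigenvalues λ = -4 ± 3i (complex conjugate pair).
For λ=-4+3i: an eigenvector is (1,-2) - i(-1,1) = (1 + i, -2 - i).
A real fundamental pair from Re and Im of e^((-4+3i)t)v: X_1 = e^(-4t)(cos(3t)·(1,-2) + sin(3t)·(-1,1)), X_2 = e^(-4t)(sin(3t)·(1,-2) - cos(3t)·(-1,1)).
General solution: K_1X_1 + K_2X_2.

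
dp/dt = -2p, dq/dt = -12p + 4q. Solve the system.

p(t) = -c_1e^(-2t), q(t) = -2c_1e^(-2t) + c_2e^(4t)

Coefficient matrix A = [[-2, 0], [-12, 4]].
Characteristic polynomial det(A - λI) = λ^2 - 2λ - 8 = 0.
Eigenvalues λ = -2, 4.
For λ=-2: (A-λI) row 2 is [-12, 6], so an eigenvector is (-1, -2).
For λ=4: (A-λI) row 1 is [-6, 0], so an eigenvector is (0, 1).
General solution: c_1e^(-2t)(-1,-2) + c_2e^(4t)(0,1).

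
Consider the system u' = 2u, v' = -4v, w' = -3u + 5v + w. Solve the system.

u(t) = c_1e^(2t), v(t) = c_2e^(-4t), w(t) = -3c_1e^(2t) - c_2e^(-4t) + c_3e^(t)

Coefficient matrix A = [[2, 0, 0], [0, -4, 0], [-3, 5, 1]].
det(A - λI) = 0 gives eigenvalues λ = 2, -4, 1.
For λ=2: eigenvector (1,0,-3).
For λ=-4: eigenvector (0,1,-1).
For λ=1: eigenvector (0,0,1).
General solution: c_1e^(2t)(1,0,-3) + c_2e^(-4t)(0,1,-1) + c_3e^(t)(0,0,1).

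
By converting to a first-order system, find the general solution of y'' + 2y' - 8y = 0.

y(t) = C_1e^(-4t) + C_2e^(2t)

Let x_1 = y, x_2 = y'. Then x_1' = x_2 and x_2' = 8x_1 - 2x_2.
A = [[0,1],[8,-2]]; det(A-λI) = λ^2 + 2λ - 8.
Eigenvalues λ = -4, 2 with eigenvectors (1,-4), (1,2).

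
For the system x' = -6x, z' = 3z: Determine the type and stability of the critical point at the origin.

saddle

A = [[-6,0],[0,3]]; det(A-λI) = λ^2 + 3λ - 18.
λ = 3, -6: opposite signs.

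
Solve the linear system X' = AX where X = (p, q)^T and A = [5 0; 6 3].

p(t) = K_2e^(5t), q(t) = K_1e^(3t) + 3K_2e^(5t)

Coefficient matrix A = [[5, 0], [6, 3]].
Characteristic polynomial det(A - λI) = λ^2 - 8λ + 15 = 0.
Eigenvalues λ = 3, 5.
For λ=3: (A-λI) row 1 is [2, 0], so an eigenvector is (0, 1).
For λ=5: (A-λI) row 2 is [6, -2], so an eigenvector is (1, 3).
General solution: K_1e^(3t)(0,1) + K_2e^(5t)(1,3).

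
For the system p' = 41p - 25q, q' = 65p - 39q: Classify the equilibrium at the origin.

A = [[41,-25],[65,-39]]; det(A-λI) = λ^2 - 2λ + 26.
λ = 1 ± 5i: positive real part.

unstable spiral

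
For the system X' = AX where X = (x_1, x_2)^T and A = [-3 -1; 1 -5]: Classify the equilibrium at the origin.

A = [[-3,-1],[1,-5]]; det(A-λI) = λ^2 + 8λ + 16.
repeated λ = -4 with a single eigenvector.

stable improper node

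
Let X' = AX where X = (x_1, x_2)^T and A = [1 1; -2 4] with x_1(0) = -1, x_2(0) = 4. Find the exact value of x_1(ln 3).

A = [[1,1],[-2,4]]; eigenvalues λ = 2, 3.
Eigenvectors: (1,1) for λ=2, (-1,-2) for λ=3.
From the initial condition, c_1 = -6, c_2 = -5.
x_1(ln 3) = (-6)(3^2)(1) + (-5)(3^3)(-1) = 81.

81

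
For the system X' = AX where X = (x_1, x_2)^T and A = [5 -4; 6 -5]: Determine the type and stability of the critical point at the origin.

saddle

A = [[5,-4],[6,-5]]; det(A-λI) = λ^2 - 1.
λ = 1, -1: opposite signs.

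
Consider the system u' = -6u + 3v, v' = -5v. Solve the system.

u(t) = -3K_1e^(-5t) - K_2e^(-6t), v(t) = -K_1e^(-5t)

Coefficient matrix A = [[-6, 3], [0, -5]].
Characteristic polynomial det(A - λI) = λ^2 + 11λ + 30 = 0.
Eigenvalues λ = -5, -6.
For λ=-5: (A-λI) row 1 is [-1, 3], so an eigenvector is (-3, -1).
For λ=-6: (A-λI) row 1 is [0, 3], so an eigenvector is (-1, 0).
General solution: K_1e^(-5t)(-3,-1) + K_2e^(-6t)(-1,0).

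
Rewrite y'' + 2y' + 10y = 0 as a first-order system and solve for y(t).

Let x_1 = y, x_2 = y'. Then x_1' = x_2 and x_2' = -10x_1 - 2x_2.
A = [[0,1],[-10,-2]]; det(A-λI) = λ^2 + 2λ + 10.
Eigenvalues λ = -1 ± 3i.

y(t) = K_1e^(-t)cos(3t) + K_2e^(-t)sin(3t)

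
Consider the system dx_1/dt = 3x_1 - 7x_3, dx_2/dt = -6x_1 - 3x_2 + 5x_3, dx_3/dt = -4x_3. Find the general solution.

Coefficient matrix A = [[3, 0, -7], [-6, -3, 5], [0, 0, -4]].
det(A - λI) = 0 gives eigenvalues λ = -3, 3, -4.
For λ=-3: eigenvector (0,1,0).
For λ=3: eigenvector (1,-1,0).
For λ=-4: eigenvector (1,1,1).
General solution: c_1e^(-3t)(0,1,0) + c_2e^(3t)(1,-1,0) + c_3e^(-4t)(1,1,1).

x_1(t) = c_2e^(3t) + c_3e^(-4t), x_2(t) = c_1e^(-3t) - c_2e^(3t) + c_3e^(-4t), x_3(t) = c_3e^(-4t)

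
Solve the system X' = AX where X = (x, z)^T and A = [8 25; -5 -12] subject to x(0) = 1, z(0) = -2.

Coefficient matrix A = [[8, 25], [-5, -12]].
Characteristic polynomial det(A - λI) = λ^2 + 4λ + 29 = 0.
Eigenvalues λ = -2 ± 5i (complex conjugate pair).
For λ=-2+5i: an eigenvector is (-1,0) - i(-2,1) = (-1 + 2i, 0 - i).
A real fundamental pair from Re and Im of e^((-2+5i)t)v: X_1 = e^(-2t)(cos(5t)·(-1,0) + sin(5t)·(-2,1)), X_2 = e^(-2t)(sin(5t)·(-1,0) - cos(5t)·(-2,1)).
General solution: K_1X_1 + K_2X_2.
Applying x(0)=1, z(0)=-2 gives K_1=3, K_2=2.

x(t) = -8e^(-2t)sin(5t) + e^(-2t)cos(5t), z(t) = 3e^(-2t)sin(5t) - 2e^(-2t)cos(5t)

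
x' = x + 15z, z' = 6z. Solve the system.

Coefficient matrix A = [[1, 15], [0, 6]].
Characteristic polynomial det(A - λI) = λ^2 - 7λ + 6 = 0.
Eigenvalues λ = 6, 1.
For λ=6: (A-λI) row 1 is [-5, 15], so an eigenvector is (3, 1).
For λ=1: (A-λI) row 1 is [0, 15], so an eigenvector is (1, 0).
General solution: C_1e^(6t)(3,1) + C_2e^(t)(1,0).

x(t) = 3C_1e^(6t) + C_2e^(t), z(t) = C_1e^(6t)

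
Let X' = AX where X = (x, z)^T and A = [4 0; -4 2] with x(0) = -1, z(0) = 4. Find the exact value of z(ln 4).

544

A = [[4,0],[-4,2]]; eigenvalues λ = 4, 2.
Eigenvectors: (1,-2) for λ=4, (0,-1) for λ=2.
From the initial condition, c_1 = -1, c_2 = -2.
z(ln 4) = (-1)(4^4)(-2) + (-2)(4^2)(-1) = 544.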